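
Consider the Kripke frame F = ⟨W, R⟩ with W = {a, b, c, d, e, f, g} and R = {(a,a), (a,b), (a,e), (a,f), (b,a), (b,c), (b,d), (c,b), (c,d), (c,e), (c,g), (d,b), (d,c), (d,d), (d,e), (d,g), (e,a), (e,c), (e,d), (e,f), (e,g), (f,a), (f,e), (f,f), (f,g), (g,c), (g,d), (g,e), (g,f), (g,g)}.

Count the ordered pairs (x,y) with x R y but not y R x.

R is symmetric; there are no such tuples.

0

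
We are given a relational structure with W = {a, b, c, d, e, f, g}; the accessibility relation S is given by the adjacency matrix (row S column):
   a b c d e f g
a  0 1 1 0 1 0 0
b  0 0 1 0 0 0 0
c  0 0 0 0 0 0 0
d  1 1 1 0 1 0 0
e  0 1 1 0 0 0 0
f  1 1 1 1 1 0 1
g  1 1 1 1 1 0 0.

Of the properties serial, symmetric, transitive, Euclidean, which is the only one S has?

Serial: no — c has no S-successor.
Symmetric: no — a S b but not b S a.
Transitive: yes — every two-step S-path is closed by a direct edge.
Euclidean: no — a S b and a S e, but not b S e.
Only transitive holds.

transitive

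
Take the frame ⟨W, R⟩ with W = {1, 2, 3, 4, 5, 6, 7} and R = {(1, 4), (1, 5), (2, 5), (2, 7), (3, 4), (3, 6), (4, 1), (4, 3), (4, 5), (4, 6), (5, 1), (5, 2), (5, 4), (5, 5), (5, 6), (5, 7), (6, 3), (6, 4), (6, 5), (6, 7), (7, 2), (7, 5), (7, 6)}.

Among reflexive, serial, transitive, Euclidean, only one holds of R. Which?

serial

Reflexive: no — 1 is not related to itself.
Serial: yes — every world has a successor (e.g. 1 R 4).
Transitive: no — 1 R 4 and 4 R 3, but not 1 R 3.
Euclidean: no — 4 R 1 and 4 R 3, but not 1 R 3.
Only serial holds.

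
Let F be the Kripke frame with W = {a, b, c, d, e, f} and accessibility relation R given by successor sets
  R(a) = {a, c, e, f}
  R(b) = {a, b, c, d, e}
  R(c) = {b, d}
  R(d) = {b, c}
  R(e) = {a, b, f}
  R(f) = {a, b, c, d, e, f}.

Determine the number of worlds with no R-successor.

R is serial; there are no such worlds.

0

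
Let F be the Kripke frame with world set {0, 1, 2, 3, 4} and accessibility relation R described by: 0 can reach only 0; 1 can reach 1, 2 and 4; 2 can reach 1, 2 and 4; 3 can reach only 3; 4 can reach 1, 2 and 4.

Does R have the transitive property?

Transitive: yes — every two-step R-path is closed by a direct edge.

Yes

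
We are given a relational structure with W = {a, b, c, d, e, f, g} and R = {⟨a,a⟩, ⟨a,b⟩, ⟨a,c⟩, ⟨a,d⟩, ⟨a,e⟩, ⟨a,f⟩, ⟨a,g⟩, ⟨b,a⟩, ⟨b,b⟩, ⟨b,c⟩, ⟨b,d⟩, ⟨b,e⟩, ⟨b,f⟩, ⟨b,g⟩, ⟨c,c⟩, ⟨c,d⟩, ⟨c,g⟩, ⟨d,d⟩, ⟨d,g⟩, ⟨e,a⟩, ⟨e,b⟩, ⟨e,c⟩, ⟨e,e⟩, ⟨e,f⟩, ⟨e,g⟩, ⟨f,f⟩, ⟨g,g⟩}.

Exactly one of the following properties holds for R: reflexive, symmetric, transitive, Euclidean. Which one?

Reflexive: yes — every world is R-related to itself.
Symmetric: no — a R c but not c R a.
Transitive: no — e R a and a R d, but not e R d.
Euclidean: no — a R c and a R b, but not c R b.
Only reflexive holds.

reflexive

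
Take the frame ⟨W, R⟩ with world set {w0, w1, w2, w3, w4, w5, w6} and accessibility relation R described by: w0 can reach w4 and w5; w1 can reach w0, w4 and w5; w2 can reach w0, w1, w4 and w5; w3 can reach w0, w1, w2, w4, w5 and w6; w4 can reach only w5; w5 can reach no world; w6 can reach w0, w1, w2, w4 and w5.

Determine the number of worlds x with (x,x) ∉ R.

Enumerating: w0, w1, w2, w3, w4, w5, w6.

7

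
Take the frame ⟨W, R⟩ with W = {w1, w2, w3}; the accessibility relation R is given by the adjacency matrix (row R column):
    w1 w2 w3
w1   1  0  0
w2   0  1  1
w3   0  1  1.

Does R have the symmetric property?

Symmetric: yes — every pair in R has its reverse in R.

Yes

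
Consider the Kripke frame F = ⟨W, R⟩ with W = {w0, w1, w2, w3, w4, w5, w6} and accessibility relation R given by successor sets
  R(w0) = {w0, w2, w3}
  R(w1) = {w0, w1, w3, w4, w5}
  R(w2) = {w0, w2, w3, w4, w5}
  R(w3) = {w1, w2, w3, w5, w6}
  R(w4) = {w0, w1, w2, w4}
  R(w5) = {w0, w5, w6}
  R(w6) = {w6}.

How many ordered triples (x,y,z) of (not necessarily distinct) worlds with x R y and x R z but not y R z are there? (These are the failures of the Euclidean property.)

Enumerating: (w0,w3,w0), (w1,w0,w1), (w1,w0,w4), (w1,w0,w5), (w1,w3,w0), (w1,w3,w4), (w1,w4,w3), (w1,w4,w5), (w1,w5,w1), (w1,w5,w3), (w1,w5,w4), (w2,w0,w4), … and 27 more.
Total: 39.

39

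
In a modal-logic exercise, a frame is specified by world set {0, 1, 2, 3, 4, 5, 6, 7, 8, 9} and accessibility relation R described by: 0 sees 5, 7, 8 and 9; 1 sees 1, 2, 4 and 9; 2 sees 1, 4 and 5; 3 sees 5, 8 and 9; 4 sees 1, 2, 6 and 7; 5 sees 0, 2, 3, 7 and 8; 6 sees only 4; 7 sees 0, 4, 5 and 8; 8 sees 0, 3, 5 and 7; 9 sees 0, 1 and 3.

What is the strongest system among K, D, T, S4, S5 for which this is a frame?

Serial (axiom D): yes — every world has a successor (e.g. 0 R 5).
Reflexive (axiom T): no — 0 is not related to itself.
Transitive (axiom 4): no — 0 R 5 and 5 R 2, but not 0 R 2.
Euclidean (axiom 5): no — 0 R 5 and 0 R 9, but not 5 R 9.
So F validates K, D; T would additionally require R to be reflexive. The strongest is D.

D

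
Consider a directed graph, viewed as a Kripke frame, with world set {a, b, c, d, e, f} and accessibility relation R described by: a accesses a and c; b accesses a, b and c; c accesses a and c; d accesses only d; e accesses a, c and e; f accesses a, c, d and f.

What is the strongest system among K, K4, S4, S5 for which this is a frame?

Transitive (axiom 4): yes — every two-step R-path is closed by a direct edge.
Reflexive (axiom T): yes — every world is R-related to itself.
Euclidean (axiom 5): no — f R a and f R d, but not a R d.
So F validates K, K4, S4; S5 would additionally require R to be Euclidean. The strongest is S4.

S4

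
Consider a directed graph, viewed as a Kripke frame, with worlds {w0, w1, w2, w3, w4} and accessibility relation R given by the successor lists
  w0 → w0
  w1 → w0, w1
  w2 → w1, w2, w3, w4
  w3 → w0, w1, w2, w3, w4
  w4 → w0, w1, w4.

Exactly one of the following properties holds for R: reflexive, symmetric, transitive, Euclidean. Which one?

reflexive

Reflexive: yes — every world is R-related to itself.
Symmetric: no — w1 R w0 but not w0 R w1.
Transitive: no — w2 R w1 and w1 R w0, but not w2 R w0.
Euclidean: no — w2 R w1 and w2 R w3, but not w1 R w3.
Only reflexive holds.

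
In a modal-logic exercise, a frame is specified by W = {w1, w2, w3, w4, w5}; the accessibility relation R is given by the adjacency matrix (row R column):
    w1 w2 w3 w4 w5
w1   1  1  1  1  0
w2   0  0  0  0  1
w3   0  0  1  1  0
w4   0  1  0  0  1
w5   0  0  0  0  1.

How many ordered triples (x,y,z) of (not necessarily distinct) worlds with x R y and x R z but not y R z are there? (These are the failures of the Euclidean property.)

Enumerating: (w1,w2,w1), (w1,w2,w2), (w1,w2,w3), (w1,w2,w4), (w1,w3,w1), (w1,w3,w2), (w1,w4,w1), (w1,w4,w3), (w1,w4,w4), (w3,w4,w3), (w3,w4,w4), (w4,w2,w2), (w4,w5,w2).

13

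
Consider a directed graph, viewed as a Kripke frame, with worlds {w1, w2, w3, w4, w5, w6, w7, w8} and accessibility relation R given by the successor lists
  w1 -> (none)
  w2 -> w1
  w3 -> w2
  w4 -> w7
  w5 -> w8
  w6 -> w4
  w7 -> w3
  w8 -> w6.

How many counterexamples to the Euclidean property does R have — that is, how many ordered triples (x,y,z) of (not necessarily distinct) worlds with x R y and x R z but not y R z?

7

Enumerating: (w2,w1,w1), (w3,w2,w2), (w4,w7,w7), (w5,w8,w8), (w6,w4,w4), (w7,w3,w3), (w8,w6,w6).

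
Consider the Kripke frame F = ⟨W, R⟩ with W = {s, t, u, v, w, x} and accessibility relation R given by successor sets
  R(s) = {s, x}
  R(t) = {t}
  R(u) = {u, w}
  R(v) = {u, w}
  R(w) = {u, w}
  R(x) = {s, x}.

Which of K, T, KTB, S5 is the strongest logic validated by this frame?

K

Reflexive (axiom T): no — v is not related to itself.
Symmetric (axiom B): no — v R u but not u R v.
Euclidean (axiom 5): yes — any two successors of a common world are R-related.
So F validates K; T would additionally require R to be reflexive. The strongest is K.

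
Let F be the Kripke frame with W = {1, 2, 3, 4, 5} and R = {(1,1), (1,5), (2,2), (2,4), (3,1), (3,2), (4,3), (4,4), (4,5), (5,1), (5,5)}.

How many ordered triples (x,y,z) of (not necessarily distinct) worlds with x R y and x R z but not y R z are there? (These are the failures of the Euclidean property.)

Enumerating: (2,4,2), (3,1,2), (3,2,1), (4,3,3), (4,3,4), (4,3,5), (4,5,3), (4,5,4).

8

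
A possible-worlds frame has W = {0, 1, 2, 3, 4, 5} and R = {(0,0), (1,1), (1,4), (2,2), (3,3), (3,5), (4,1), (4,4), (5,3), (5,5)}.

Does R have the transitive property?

Yes

Transitive: yes — every two-step R-path is closed by a direct edge.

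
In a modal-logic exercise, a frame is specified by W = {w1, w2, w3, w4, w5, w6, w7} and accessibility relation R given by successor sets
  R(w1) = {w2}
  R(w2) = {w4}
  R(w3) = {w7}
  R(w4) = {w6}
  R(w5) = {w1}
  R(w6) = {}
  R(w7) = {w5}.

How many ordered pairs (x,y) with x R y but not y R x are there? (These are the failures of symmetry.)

Enumerating: (w1,w2), (w2,w4), (w3,w7), (w4,w6), (w5,w1), (w7,w5).

6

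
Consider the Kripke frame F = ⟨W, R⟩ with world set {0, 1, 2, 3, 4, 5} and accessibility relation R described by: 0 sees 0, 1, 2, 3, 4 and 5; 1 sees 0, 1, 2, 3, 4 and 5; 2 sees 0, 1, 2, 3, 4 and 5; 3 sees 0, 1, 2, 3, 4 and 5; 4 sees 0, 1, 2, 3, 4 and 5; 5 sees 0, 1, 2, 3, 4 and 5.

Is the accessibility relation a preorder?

Yes

Reflexive: yes — every world is R-related to itself.
Transitive: yes — every two-step R-path is closed by a direct edge.
So R is a preorder.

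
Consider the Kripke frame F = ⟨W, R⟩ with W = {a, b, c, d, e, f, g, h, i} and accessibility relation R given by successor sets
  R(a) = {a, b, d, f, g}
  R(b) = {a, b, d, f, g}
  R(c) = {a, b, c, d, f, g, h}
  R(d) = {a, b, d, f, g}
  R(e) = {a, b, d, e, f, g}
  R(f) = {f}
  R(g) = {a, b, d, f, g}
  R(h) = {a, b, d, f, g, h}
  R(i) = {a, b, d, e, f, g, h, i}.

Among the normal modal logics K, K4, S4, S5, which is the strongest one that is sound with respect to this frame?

Transitive (axiom 4): yes — every two-step R-path is closed by a direct edge.
Reflexive (axiom T): yes — every world is R-related to itself.
Euclidean (axiom 5): no — a R f and a R b, but not f R b.
So F validates K, K4, S4; S5 would additionally require R to be Euclidean. The strongest is S4.

S4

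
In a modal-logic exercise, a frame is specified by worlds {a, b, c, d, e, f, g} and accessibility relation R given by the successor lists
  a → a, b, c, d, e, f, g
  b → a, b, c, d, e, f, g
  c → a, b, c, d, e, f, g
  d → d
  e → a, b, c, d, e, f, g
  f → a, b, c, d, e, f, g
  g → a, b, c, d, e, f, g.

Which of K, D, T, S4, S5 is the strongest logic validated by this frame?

Serial (axiom D): yes — every world has a successor (e.g. a R a).
Reflexive (axiom T): yes — every world is R-related to itself.
Transitive (axiom 4): yes — every two-step R-path is closed by a direct edge.
Euclidean (axiom 5): no — a R d and a R b, but not d R b.
So F validates K, D, T, S4; S5 would additionally require R to be Euclidean. The strongest is S4.

S4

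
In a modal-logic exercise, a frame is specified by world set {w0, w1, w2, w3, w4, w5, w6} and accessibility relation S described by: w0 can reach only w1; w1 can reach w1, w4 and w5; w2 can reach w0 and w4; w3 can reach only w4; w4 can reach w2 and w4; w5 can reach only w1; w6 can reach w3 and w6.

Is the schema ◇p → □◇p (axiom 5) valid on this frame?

No

The schema 5 characterises exactly the Euclidean frames.
Euclidean: no — w1 S w4 and w1 S w5, but not w4 S w5.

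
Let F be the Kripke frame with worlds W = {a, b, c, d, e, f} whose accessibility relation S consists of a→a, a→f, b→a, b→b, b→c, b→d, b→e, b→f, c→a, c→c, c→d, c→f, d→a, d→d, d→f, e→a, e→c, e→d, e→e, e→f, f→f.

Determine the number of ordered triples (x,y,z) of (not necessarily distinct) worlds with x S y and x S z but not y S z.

Enumerating: (a,f,a), (b,a,b), (b,a,c), (b,a,d), (b,a,e), (b,c,b), (b,c,e), (b,d,b), (b,d,c), (b,d,e), (b,e,b), (b,f,a), … and 23 more.
Total: 35.

35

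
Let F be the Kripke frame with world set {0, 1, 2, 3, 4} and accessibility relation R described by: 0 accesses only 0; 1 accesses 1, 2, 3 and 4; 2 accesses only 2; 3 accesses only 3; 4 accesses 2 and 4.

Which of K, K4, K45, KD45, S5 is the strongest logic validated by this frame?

Transitive (axiom 4): yes — every two-step R-path is closed by a direct edge.
Euclidean (axiom 5): no — 1 R 2 and 1 R 3, but not 2 R 3.
Serial (axiom D): yes — every world has a successor (e.g. 0 R 0).
Reflexive (axiom T): yes — every world is R-related to itself.
So F validates K, K4; K45 would additionally require R to be Euclidean. The strongest is K4.

K4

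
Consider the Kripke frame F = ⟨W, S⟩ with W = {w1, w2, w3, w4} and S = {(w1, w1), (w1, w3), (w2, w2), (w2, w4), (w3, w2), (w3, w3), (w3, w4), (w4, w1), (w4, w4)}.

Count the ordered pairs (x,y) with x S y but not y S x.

5

Enumerating: (w1,w3), (w2,w4), (w3,w2), (w3,w4), (w4,w1).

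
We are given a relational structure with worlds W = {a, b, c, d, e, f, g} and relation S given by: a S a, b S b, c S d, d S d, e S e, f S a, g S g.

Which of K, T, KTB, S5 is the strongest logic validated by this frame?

Reflexive (axiom T): no — c is not related to itself.
Symmetric (axiom B): no — c S d but not d S c.
Euclidean (axiom 5): yes — any two successors of a common world are S-related.
So F validates K; T would additionally require S to be reflexive. The strongest is K.

K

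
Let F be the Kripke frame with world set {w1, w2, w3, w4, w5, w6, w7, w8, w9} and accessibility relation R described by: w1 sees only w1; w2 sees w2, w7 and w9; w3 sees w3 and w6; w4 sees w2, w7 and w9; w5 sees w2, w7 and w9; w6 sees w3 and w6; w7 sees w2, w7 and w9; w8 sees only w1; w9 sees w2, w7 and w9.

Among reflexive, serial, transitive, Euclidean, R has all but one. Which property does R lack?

reflexive

Reflexive: no — w4 is not related to itself.
Serial: yes — every world has a successor (e.g. w1 R w1).
Transitive: yes — every two-step R-path is closed by a direct edge.
Euclidean: yes — any two successors of a common world are R-related.
Only reflexive fails.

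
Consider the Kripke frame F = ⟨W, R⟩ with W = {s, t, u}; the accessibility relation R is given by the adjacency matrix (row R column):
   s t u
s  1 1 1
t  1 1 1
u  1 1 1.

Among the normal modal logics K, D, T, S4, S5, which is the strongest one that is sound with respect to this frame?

S5

Serial (axiom D): yes — every world has a successor (e.g. s R s).
Reflexive (axiom T): yes — every world is R-related to itself.
Transitive (axiom 4): yes — every two-step R-path is closed by a direct edge.
Euclidean (axiom 5): yes — any two successors of a common world are R-related.
So F validates K, D, T, S4, S5. The strongest is S5.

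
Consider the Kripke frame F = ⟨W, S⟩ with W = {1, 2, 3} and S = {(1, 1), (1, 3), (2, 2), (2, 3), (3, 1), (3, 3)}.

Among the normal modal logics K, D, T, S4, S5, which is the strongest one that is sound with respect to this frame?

T

Serial (axiom D): yes — every world has a successor (e.g. 1 S 1).
Reflexive (axiom T): yes — every world is S-related to itself.
Transitive (axiom 4): no — 2 S 3 and 3 S 1, but not 2 S 1.
Euclidean (axiom 5): no — 2 S 3 and 2 S 2, but not 3 S 2.
So F validates K, D, T; S4 would additionally require S to be transitive. The strongest is T.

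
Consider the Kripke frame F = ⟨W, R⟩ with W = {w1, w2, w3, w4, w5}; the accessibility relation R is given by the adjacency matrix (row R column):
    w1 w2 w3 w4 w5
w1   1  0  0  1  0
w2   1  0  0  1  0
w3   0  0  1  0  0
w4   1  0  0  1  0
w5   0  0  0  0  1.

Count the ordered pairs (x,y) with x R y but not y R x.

Enumerating: (w2,w1), (w2,w4).

2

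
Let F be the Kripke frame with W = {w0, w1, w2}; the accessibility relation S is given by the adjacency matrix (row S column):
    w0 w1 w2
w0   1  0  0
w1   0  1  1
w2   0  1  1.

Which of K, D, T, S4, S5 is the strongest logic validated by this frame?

S5

Serial (axiom D): yes — every world has a successor (e.g. w0 S w0).
Reflexive (axiom T): yes — every world is S-related to itself.
Transitive (axiom 4): yes — every two-step S-path is closed by a direct edge.
Euclidean (axiom 5): yes — any two successors of a common world are S-related.
So F validates K, D, T, S4, S5. The strongest is S5.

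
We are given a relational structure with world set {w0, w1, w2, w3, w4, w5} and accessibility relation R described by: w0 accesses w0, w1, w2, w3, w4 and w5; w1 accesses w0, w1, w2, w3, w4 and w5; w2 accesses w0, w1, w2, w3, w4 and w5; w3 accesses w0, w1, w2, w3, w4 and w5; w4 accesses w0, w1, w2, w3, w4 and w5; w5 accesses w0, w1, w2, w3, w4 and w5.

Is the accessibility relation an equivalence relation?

Reflexive: yes — every world is R-related to itself.
Symmetric: yes — every pair in R has its reverse in R.
Transitive: yes — every two-step R-path is closed by a direct edge.
So R is an equivalence relation.

Yes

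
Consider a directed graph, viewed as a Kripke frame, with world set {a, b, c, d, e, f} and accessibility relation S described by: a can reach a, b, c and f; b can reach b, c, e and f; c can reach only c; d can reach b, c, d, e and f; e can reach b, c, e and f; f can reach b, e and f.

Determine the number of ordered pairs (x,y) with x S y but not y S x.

9

Enumerating: (a,b), (a,c), (a,f), (b,c), (d,b), (d,c), (d,e), (d,f), (e,c).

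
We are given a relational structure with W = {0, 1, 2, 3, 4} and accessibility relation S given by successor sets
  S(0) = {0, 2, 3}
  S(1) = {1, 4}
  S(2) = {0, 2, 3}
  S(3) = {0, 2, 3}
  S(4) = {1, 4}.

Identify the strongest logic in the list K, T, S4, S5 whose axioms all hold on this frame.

Reflexive (axiom T): yes — every world is S-related to itself.
Transitive (axiom 4): yes — every two-step S-path is closed by a direct edge.
Euclidean (axiom 5): yes — any two successors of a common world are S-related.
So F validates K, T, S4, S5. The strongest is S5.

S5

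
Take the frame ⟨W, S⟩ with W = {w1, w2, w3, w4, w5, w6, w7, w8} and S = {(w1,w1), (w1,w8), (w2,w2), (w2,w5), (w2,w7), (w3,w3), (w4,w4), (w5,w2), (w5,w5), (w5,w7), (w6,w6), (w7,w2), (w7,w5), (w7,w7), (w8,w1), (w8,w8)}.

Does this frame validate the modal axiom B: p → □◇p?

By correspondence theory, B is valid on a frame iff S is symmetric.
Symmetric: yes — every pair in S has its reverse in S.

Yes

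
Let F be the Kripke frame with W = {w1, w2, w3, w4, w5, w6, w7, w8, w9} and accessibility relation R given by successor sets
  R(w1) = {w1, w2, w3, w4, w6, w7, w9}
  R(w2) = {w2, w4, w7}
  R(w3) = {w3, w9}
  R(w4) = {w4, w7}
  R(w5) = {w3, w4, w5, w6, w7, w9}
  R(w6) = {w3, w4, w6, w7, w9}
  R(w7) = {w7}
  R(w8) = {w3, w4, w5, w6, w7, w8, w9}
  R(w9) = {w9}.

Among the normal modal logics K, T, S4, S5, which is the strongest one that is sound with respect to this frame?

Reflexive (axiom T): yes — every world is R-related to itself.
Transitive (axiom 4): yes — every two-step R-path is closed by a direct edge.
Euclidean (axiom 5): no — w1 R w2 and w1 R w3, but not w2 R w3.
So F validates K, T, S4; S5 would additionally require R to be Euclidean. The strongest is S4.

S4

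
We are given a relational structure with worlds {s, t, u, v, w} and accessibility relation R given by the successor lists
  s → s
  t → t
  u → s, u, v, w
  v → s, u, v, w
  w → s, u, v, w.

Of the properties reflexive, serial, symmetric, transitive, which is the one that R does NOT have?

symmetric

Reflexive: yes — every world is R-related to itself.
Serial: yes — every world has a successor (e.g. s R s).
Symmetric: no — u R s but not s R u.
Transitive: yes — every two-step R-path is closed by a direct edge.
Only symmetric fails.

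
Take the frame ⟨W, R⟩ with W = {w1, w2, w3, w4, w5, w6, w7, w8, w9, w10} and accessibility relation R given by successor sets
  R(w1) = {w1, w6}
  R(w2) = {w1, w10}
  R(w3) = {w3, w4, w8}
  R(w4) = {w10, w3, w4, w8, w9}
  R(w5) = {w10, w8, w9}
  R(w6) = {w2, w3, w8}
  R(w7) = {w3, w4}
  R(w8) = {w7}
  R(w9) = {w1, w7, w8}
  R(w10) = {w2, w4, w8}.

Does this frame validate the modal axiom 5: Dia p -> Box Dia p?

No

Axiom 5 corresponds to the accessibility relation being Euclidean.
Euclidean: no — w10 R w2 and w10 R w4, but not w2 R w4.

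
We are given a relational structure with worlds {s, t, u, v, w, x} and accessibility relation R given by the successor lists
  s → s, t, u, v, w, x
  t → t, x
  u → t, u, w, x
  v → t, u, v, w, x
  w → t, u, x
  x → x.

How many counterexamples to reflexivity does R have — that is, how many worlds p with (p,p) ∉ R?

Enumerating: w.

1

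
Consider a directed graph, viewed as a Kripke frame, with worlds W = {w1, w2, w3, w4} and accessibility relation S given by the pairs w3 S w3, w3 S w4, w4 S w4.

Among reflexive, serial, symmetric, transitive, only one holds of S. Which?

transitive

Reflexive: no — w1 is not related to itself.
Serial: no — w1 has no S-successor.
Symmetric: no — w3 S w4 but not w4 S w3.
Transitive: yes — every two-step S-path is closed by a direct edge.
Only transitive holds.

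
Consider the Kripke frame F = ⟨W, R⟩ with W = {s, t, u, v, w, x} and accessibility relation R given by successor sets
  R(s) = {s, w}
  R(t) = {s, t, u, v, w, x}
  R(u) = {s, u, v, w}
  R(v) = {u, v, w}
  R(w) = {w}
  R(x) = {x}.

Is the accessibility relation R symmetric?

No

Symmetric: no — s R w but not w R s.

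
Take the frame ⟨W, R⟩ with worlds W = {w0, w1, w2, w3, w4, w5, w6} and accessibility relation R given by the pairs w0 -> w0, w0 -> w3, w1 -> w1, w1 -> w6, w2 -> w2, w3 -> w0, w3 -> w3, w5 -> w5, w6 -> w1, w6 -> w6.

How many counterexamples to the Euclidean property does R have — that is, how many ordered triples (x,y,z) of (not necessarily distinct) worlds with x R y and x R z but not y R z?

R is Euclidean; there are no such tuples.

0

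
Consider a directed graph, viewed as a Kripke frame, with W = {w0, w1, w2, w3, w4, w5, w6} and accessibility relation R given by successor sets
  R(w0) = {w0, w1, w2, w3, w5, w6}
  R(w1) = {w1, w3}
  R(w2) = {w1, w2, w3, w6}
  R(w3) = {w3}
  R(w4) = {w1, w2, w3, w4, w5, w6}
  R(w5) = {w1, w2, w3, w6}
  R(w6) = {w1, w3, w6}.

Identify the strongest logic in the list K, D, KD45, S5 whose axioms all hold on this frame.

Serial (axiom D): yes — every world has a successor (e.g. w0 R w0).
Euclidean (axiom 5): no — w0 R w1 and w0 R w2, but not w1 R w2.
Transitive (axiom 4): yes — every two-step R-path is closed by a direct edge.
Reflexive (axiom T): no — w5 is not related to itself.
So F validates K, D; KD45 would additionally require R to be Euclidean. The strongest is D.

D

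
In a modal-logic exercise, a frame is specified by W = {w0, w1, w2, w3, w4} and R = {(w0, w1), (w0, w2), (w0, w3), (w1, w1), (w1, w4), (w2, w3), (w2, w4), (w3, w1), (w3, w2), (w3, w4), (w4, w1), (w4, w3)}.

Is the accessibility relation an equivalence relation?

Reflexive: no — w0 is not related to itself.
Symmetric: no — w0 R w1 but not w1 R w0.
Transitive: no — w0 R w1 and w1 R w4, but not w0 R w4.
So R is not an equivalence relation.

No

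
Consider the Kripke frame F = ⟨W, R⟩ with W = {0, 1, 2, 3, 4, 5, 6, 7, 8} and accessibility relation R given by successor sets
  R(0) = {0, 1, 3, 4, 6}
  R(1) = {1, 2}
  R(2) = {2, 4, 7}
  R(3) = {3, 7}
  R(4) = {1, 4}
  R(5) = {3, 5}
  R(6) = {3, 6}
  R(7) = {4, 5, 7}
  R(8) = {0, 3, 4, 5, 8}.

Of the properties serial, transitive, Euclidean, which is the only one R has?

Serial: yes — every world has a successor (e.g. 0 R 0).
Transitive: no — 0 R 1 and 1 R 2, but not 0 R 2.
Euclidean: no — 0 R 1 and 0 R 3, but not 1 R 3.
Only serial holds.

serial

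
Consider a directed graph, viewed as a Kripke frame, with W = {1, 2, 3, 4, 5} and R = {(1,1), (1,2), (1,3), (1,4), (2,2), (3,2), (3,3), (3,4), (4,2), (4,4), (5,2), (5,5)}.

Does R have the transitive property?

Yes

Transitive: yes — every two-step R-path is closed by a direct edge.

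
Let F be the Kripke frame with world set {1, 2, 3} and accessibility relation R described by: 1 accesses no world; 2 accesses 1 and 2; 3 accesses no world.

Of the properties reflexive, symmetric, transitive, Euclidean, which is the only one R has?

transitive

Reflexive: no — 1 is not related to itself.
Symmetric: no — 2 R 1 but not 1 R 2.
Transitive: yes — every two-step R-path is closed by a direct edge.
Euclidean: no — 2 R 1 and 2 R 1, but not 1 R 1.
Only transitive holds.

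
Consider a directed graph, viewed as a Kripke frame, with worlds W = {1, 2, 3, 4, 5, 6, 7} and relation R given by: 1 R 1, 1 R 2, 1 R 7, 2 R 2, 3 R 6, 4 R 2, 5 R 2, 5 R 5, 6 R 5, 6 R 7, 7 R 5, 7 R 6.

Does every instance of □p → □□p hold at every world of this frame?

No

The schema 4 characterises exactly the transitive frames.
Transitive: no — 1 R 7 and 7 R 5, but not 1 R 5.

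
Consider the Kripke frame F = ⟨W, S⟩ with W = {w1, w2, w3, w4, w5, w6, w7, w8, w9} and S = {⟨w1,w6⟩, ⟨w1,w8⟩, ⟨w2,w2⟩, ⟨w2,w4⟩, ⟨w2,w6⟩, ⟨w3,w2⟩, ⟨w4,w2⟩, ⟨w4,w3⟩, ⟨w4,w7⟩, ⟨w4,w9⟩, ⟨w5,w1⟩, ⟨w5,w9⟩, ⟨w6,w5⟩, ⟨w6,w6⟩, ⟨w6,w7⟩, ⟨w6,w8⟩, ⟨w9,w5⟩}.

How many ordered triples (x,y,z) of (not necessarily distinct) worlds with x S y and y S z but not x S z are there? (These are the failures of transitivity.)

Enumerating: (w1,w6,w5), (w1,w6,w7), (w2,w4,w3), (w2,w4,w7), (w2,w4,w9), (w2,w6,w5), (w2,w6,w7), (w2,w6,w8), (w3,w2,w4), (w3,w2,w6), (w4,w2,w4), (w4,w2,w6), … and 8 more.
Total: 20.

20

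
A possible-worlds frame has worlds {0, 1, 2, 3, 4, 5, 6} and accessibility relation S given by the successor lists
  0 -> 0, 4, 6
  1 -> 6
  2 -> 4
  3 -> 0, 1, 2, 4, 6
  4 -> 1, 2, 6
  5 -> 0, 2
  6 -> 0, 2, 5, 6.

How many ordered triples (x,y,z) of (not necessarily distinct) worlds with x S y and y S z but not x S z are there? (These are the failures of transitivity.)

19

Enumerating: (0,4,1), (0,4,2), (0,6,2), (0,6,5), (1,6,0), (1,6,2), (1,6,5), (2,4,1), (2,4,2), (2,4,6), (3,6,5), (4,2,4), … and 7 more.
Total: 19.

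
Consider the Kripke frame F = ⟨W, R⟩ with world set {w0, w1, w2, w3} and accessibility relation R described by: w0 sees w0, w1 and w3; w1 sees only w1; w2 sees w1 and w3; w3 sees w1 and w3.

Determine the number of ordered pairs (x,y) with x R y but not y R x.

5

Enumerating: (w0,w1), (w0,w3), (w2,w1), (w2,w3), (w3,w1).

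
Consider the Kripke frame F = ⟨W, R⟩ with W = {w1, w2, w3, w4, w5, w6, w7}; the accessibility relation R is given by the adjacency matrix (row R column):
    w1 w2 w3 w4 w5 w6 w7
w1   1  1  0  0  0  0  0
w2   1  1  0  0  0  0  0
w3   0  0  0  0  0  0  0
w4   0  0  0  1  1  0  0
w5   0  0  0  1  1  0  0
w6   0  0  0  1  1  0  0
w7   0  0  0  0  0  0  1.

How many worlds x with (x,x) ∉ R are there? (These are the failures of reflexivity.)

2

Enumerating: w3, w6.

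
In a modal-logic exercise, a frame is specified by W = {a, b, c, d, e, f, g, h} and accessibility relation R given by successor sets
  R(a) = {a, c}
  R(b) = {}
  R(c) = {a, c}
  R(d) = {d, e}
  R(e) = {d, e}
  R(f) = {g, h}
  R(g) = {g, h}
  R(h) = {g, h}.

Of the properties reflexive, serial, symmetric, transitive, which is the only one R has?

Reflexive: no — b is not related to itself.
Serial: no — b has no R-successor.
Symmetric: no — f R g but not g R f.
Transitive: yes — every two-step R-path is closed by a direct edge.
Only transitive holds.

transitive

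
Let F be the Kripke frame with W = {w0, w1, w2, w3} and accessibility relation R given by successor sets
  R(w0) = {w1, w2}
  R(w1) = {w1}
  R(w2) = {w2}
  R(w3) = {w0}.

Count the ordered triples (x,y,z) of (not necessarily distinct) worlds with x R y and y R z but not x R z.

Enumerating: (w3,w0,w1), (w3,w0,w2).

2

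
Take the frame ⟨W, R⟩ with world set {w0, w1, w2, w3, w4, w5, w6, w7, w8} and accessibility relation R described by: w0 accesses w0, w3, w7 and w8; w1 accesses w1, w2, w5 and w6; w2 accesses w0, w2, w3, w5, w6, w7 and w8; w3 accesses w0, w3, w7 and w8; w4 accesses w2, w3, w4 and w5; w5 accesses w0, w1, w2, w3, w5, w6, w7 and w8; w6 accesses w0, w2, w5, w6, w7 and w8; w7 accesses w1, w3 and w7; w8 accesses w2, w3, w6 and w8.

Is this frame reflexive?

Yes

Reflexive: yes — every world is R-related to itself.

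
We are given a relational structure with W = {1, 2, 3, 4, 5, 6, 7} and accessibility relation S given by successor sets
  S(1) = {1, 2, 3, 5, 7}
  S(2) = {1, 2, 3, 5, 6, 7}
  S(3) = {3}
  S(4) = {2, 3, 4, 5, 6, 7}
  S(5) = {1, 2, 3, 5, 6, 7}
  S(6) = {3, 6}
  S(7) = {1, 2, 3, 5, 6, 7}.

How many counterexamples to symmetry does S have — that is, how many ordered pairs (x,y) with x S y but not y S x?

13

Enumerating: (1,3), (2,3), (2,6), (4,2), (4,3), (4,5), (4,6), (4,7), (5,3), (5,6), (6,3), (7,3), (7,6).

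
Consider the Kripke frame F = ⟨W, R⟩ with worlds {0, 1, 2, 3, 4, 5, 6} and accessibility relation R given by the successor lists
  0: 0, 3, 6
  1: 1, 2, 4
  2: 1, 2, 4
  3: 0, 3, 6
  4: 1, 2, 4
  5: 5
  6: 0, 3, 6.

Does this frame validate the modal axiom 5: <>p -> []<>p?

The schema 5 characterises exactly the Euclidean frames.
Euclidean: yes — any two successors of a common world are R-related.

Yes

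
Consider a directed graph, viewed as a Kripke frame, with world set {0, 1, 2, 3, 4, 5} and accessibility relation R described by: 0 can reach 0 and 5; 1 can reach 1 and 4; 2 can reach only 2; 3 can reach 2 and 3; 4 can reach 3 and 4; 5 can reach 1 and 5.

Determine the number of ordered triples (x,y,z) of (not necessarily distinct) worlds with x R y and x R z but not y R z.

Enumerating: (0,5,0), (1,4,1), (3,2,3), (4,3,4), (5,1,5).

5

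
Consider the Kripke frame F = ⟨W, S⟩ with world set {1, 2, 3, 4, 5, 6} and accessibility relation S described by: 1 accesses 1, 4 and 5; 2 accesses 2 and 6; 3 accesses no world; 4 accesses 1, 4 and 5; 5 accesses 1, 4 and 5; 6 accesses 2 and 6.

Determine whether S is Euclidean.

Euclidean: yes — any two successors of a common world are S-related.

Yes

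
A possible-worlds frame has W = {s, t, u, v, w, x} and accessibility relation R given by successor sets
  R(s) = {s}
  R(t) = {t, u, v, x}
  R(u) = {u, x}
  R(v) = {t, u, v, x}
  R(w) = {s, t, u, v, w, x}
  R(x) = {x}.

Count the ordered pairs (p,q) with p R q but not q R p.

10

Enumerating: (t,u), (t,x), (u,x), (v,u), (v,x), (w,s), (w,t), (w,u), (w,v), (w,x).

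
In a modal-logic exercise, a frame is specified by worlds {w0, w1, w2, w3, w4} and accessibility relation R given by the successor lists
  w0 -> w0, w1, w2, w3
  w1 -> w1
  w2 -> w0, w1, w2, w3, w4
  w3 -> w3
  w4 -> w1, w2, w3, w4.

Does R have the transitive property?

Transitive: no — w0 R w2 and w2 R w4, but not w0 R w4.

No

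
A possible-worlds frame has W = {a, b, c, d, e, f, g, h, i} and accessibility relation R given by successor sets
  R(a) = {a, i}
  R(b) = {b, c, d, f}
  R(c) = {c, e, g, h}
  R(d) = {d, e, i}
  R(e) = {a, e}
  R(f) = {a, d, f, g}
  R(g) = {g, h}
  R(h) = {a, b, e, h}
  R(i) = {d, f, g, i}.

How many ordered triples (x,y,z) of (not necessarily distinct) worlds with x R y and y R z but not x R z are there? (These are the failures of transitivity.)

Enumerating: (a,i,d), (a,i,f), (a,i,g), (b,c,e), (b,c,g), (b,c,h), (b,d,e), (b,d,i), (b,f,a), (b,f,g), (c,e,a), (c,h,a), … and 19 more.
Total: 31.

31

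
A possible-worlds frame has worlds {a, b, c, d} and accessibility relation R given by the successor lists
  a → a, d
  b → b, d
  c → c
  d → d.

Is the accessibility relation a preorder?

Reflexive: yes — every world is R-related to itself.
Transitive: yes — every two-step R-path is closed by a direct edge.
So R is a preorder.

Yes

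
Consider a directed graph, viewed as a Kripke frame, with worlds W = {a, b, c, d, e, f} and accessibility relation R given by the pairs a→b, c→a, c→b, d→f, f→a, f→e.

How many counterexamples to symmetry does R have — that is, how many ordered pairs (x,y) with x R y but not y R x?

Enumerating: (a,b), (c,a), (c,b), (d,f), (f,a), (f,e).

6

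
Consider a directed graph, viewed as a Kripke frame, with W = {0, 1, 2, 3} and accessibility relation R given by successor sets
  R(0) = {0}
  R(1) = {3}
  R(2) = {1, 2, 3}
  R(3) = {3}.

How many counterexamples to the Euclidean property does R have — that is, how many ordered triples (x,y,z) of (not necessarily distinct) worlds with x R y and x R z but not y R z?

4

Enumerating: (2,1,1), (2,1,2), (2,3,1), (2,3,2).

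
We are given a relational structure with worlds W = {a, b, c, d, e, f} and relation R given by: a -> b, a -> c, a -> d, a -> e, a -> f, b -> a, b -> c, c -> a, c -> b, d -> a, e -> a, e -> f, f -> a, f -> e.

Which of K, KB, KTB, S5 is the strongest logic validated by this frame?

KB

Symmetric (axiom B): yes — every pair in R has its reverse in R.
Reflexive (axiom T): no — a is not related to itself.
Euclidean (axiom 5): no — a R b and a R d, but not b R d.
So F validates K, KB; KTB would additionally require R to be reflexive. The strongest is KB.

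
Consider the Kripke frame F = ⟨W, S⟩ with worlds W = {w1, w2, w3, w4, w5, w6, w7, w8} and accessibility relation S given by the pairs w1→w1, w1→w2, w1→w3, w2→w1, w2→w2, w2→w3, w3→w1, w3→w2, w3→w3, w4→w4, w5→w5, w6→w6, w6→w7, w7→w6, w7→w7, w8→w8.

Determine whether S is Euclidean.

Yes

Euclidean: yes — any two successors of a common world are S-related.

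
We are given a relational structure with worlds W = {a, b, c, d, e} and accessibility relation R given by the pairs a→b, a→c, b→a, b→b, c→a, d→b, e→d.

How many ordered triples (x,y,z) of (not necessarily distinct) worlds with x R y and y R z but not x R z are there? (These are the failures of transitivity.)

7

Enumerating: (a,b,a), (a,c,a), (b,a,c), (c,a,b), (c,a,c), (d,b,a), (e,d,b).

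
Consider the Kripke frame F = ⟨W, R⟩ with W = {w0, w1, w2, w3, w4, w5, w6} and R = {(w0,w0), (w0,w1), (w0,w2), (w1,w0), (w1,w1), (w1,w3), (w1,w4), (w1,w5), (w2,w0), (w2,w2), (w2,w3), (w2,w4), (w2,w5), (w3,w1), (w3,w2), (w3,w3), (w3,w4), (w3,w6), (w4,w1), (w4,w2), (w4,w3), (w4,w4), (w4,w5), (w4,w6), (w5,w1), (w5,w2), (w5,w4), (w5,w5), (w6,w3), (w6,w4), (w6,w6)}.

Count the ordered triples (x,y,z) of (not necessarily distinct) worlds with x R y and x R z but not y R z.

Enumerating: (w0,w1,w2), (w0,w2,w1), (w1,w0,w3), (w1,w0,w4), (w1,w0,w5), (w1,w3,w0), (w1,w3,w5), (w1,w4,w0), (w1,w5,w0), (w1,w5,w3), (w2,w0,w3), (w2,w0,w4), … and 24 more.
Total: 36.

36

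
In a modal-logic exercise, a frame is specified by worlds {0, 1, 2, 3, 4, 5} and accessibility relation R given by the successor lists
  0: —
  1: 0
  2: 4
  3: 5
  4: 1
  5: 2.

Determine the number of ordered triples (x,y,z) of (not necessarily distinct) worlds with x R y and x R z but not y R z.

5

Enumerating: (1,0,0), (2,4,4), (3,5,5), (4,1,1), (5,2,2).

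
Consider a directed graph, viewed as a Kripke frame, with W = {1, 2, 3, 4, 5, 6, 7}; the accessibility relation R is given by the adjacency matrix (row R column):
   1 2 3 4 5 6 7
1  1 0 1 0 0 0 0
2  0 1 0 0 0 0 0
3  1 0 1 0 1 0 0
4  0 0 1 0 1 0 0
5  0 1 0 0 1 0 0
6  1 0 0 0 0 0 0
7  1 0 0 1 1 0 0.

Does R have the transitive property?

No

Transitive: no — 1 R 3 and 3 R 5, but not 1 R 5.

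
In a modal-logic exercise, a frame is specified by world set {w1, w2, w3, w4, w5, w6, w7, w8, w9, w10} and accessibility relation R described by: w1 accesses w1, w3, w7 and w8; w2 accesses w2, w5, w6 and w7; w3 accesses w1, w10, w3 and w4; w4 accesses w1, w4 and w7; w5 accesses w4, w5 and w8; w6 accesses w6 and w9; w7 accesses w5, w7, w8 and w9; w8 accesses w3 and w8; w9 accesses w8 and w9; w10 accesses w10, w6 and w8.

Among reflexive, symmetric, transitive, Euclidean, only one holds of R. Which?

Reflexive: yes — every world is R-related to itself.
Symmetric: no — w1 R w7 but not w7 R w1.
Transitive: no — w1 R w3 and w3 R w10, but not w1 R w10.
Euclidean: no — w1 R w3 and w1 R w7, but not w3 R w7.
Only reflexive holds.

reflexive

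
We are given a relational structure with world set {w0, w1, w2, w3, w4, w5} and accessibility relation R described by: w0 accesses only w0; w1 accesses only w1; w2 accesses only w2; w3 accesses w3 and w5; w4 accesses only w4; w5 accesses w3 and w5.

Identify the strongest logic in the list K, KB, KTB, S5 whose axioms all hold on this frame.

Symmetric (axiom B): yes — every pair in R has its reverse in R.
Reflexive (axiom T): yes — every world is R-related to itself.
Euclidean (axiom 5): yes — any two successors of a common world are R-related.
So F validates K, KB, KTB, S5. The strongest is S5.

S5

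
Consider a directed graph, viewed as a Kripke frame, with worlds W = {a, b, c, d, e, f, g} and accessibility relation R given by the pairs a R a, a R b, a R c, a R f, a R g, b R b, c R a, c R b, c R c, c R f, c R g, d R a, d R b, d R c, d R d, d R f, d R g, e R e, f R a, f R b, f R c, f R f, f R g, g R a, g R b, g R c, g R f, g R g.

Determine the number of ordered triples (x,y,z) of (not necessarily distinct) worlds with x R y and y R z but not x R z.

R is transitive; there are no such tuples.

0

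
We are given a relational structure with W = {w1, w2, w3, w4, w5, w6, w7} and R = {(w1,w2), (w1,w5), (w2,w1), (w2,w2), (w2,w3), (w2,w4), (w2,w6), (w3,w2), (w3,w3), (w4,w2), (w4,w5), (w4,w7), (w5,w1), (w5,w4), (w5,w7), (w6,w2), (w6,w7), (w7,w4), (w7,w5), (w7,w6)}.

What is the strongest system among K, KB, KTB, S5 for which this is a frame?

Symmetric (axiom B): yes — every pair in R has its reverse in R.
Reflexive (axiom T): no — w1 is not related to itself.
Euclidean (axiom 5): no — w1 R w2 and w1 R w5, but not w2 R w5.
So F validates K, KB; KTB would additionally require R to be reflexive. The strongest is KB.

KB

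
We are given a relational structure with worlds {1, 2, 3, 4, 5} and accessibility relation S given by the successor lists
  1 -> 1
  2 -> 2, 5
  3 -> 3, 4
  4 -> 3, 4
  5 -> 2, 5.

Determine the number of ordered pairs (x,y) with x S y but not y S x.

S is symmetric; there are no such tuples.

0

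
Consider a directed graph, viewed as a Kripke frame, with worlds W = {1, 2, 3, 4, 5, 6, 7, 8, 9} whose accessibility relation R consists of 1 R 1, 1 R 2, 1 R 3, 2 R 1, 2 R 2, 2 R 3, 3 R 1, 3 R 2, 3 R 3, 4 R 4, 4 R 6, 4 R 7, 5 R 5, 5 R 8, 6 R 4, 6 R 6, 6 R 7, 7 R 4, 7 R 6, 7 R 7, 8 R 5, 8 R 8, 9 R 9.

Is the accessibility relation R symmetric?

Symmetric: yes — every pair in R has its reverse in R.

Yes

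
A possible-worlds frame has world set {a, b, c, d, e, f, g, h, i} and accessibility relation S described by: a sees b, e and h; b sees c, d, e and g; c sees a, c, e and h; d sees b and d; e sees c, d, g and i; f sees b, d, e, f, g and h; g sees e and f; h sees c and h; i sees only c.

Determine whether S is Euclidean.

Euclidean: no — a S b and a S h, but not b S h.

No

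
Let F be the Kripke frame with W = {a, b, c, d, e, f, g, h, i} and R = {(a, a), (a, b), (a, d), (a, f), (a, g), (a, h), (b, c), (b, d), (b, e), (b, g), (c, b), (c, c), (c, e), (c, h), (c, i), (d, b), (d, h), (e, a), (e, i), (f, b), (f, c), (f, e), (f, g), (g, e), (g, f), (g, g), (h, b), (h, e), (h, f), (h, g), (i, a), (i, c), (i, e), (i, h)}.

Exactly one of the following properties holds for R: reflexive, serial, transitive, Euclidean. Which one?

serial

Reflexive: no — b is not related to itself.
Serial: yes — every world has a successor (e.g. a R a).
Transitive: no — a R b and b R c, but not a R c.
Euclidean: no — a R b and a R f, but not b R f.
Only serial holds.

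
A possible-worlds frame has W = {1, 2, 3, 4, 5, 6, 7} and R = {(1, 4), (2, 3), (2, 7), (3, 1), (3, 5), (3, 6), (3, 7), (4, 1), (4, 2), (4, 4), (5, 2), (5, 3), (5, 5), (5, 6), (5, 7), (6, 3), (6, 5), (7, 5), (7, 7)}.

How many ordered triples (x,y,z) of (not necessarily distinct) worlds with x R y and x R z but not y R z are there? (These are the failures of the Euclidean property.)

29

Enumerating: (2,3,3), (2,7,3), (3,1,1), (3,1,5), (3,1,6), (3,1,7), (3,5,1), (3,6,1), (3,6,6), (3,6,7), (3,7,1), (3,7,6), … and 17 more.
Total: 29.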